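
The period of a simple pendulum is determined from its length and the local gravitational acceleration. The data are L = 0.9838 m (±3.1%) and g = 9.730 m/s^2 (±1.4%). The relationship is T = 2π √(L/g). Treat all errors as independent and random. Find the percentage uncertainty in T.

Relative error in a monomial: (δT/T)² = Σ (nᵢ · δxᵢ/xᵢ)².
  (½·δL/L)² = (0.5×0.0310)² = 0.000240;  (−½·δg/g)² = (-0.5×0.0140)² = 4.9e-05
δT/T = √(0.000289) = 0.0170

1.70%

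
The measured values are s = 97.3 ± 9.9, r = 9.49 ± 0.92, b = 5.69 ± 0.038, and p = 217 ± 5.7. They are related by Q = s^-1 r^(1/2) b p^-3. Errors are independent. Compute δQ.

2.43e-09

Relative error in a monomial: (δQ/Q)² = Σ (nᵢ · δxᵢ/xᵢ)².
  (-1·δs/s)² = (-1×0.102)² = 0.0104;  (½·δr/r)² = (0.5×0.0969)² = 0.00235;  (1·δb/b)² = (1×0.00668)² = 4.46e-05;  (-3·δp/p)² = (-3×0.0263)² = 0.00621
δQ/Q = √(0.0190) = 0.138
Q = 1.76e-08, so δQ = 0.138 × 1.76e-08 = 2.43e-09.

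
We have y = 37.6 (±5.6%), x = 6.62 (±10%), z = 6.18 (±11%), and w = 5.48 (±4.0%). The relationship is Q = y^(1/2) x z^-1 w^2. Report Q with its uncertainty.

Relative error in a monomial: (δQ/Q)² = Σ (nᵢ · δxᵢ/xᵢ)².
  (½·δy/y)² = (0.5×0.0560)² = 0.000784;  (1·δx/x)² = (1×0.100)² = 0.0100;  (-1·δz/z)² = (-1×0.110)² = 0.0121;  (2·δw/w)² = (2×0.0400)² = 0.00640
δQ/Q = √(0.0293) = 0.171
Q = 197, so δQ = 0.171 × 197 = 33.8.

197 ± 33.8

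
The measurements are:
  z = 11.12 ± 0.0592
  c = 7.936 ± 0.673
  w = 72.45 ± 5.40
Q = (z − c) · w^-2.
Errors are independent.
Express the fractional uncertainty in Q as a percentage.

Let u = z − c = 3.184. δu = √(δz² + δc²) = √(0.00350 + 0.453) = 0.676, so δu/u = 0.212.
Q is then a monomial in u, w:
δQ/Q = √((δu/u)² + (-2·δw/w)²) = √(0.0450 + 0.0222) = 0.259

25.9%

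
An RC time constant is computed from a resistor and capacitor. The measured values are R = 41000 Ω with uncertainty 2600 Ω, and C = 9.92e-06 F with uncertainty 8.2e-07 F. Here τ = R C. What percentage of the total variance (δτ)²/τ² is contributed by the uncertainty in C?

63.0%

(δτ/τ)² = (1·δR/R)² + (1·δC/C)²
  R term: (1×0.0634)² = 0.00402
  C term: (1×0.0827)² = 0.00683
Total = 0.0109. Share from C = 0.00683/0.0109 = 0.630.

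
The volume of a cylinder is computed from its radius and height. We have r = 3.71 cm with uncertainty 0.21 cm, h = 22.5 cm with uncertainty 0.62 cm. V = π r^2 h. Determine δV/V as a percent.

11.7%

For a monomial V ∝ r^2, h, fractional errors add in quadrature:
  (2·δr/r)² = (2×0.0566)² = 0.0128;  (1·δh/h)² = (1×0.0276)² = 0.000759
δV/V = √(0.0136) = 0.117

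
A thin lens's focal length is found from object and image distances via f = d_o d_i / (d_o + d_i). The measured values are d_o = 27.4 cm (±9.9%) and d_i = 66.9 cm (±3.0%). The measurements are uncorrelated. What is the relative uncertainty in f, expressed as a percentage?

7.08%

∂f/∂d_o = (d_i/(d_o+d_i))² = 0.503;  ∂f/∂d_i = (d_o/(d_o+d_i))² = 0.0844
δf = √((∂f/∂d_o · δd_o)² + (∂f/∂d_i · δd_i)²) = √(1.86 + 0.0287) = 1.38 cm
f = 19.4 cm, so δf/f = 1.38/19.4 = 0.0708.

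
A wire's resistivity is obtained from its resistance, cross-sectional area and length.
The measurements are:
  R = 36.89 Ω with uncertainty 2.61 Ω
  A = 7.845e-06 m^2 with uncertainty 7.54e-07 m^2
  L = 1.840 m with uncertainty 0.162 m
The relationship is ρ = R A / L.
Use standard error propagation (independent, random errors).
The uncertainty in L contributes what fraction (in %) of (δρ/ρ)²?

35.2%

(δρ/ρ)² = (1·δR/R)² + (1·δA/A)² + (-1·δL/L)²
  R term: (1×0.0708)² = 0.00501
  A term: (1×0.0961)² = 0.00924
  L term: (-1×0.0880)² = 0.00775
Total = 0.0220. Share from L = 0.00775/0.0220 = 0.352.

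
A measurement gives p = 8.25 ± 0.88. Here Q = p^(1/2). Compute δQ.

Q ∝ p^(1/2), so δQ/Q = |½| · δp/p = 0.5 × 0.107 = 0.0533.
Q = 2.87, so δQ = 0.0533 × 2.87 = 0.153.

0.153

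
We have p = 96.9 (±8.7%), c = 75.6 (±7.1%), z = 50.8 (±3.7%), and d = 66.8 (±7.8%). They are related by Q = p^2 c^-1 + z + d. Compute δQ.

24.0

Let w = p^2·c^-1 = 124. δw/w = √((2·δp/p)² + (-1·δc/c)²) = √(0.0303 + 0.00504) = 0.188, so δw = 23.3.
Q = w + z + d: δQ = √(δw² + δz² + δd²) = √(545 + 3.53 + 27.1) = 24.0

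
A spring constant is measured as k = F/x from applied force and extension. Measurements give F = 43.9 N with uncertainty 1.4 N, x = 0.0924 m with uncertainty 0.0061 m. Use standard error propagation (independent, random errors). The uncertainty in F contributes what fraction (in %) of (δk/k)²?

(δk/k)² = (1·δF/F)² + (-1·δx/x)²
  F term: (1×0.0319)² = 0.00102
  x term: (-1×0.0660)² = 0.00436
Total = 0.00538. Share from F = 0.00102/0.00538 = 0.189.

18.9%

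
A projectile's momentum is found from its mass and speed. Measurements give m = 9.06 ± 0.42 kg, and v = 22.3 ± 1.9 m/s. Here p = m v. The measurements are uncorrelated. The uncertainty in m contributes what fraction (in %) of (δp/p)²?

22.8%

(δp/p)² = (1·δm/m)² + (1·δv/v)²
  m term: (1×0.0464)² = 0.00215
  v term: (1×0.0852)² = 0.00726
Total = 0.00941. Share from m = 0.00215/0.00941 = 0.228.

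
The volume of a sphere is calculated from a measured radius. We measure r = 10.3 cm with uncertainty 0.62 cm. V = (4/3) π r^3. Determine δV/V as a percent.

18.1%

V ∝ r^3, so δV/V = |3| · δr/r = 3 × 0.0602 = 0.181.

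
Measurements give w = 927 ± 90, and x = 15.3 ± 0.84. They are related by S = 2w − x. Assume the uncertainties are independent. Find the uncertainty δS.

180

For a sum/difference, combine absolute errors in quadrature:
  (2·δw)² = 32400;  (δx)² = 0.706
δS = √(32400) = 180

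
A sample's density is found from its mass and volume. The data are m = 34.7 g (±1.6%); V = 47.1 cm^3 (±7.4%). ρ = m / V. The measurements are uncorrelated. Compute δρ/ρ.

0.0757

Since ρ is a product/quotient, work with relative uncertainties:
  (1·δm/m)² = (1×0.0160)² = 0.000256;  (-1·δV/V)² = (-1×0.0740)² = 0.00548
δρ/ρ = √(0.00573) = 0.0757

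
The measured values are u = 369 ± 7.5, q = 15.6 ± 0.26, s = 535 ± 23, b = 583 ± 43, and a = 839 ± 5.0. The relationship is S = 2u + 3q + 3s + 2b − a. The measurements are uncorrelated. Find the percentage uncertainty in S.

4.10%

Each term contributes (cᵢ δxᵢ)² to (δS)²:
  (2·δu)² = 225;  (3·δq)² = 0.608;  (3·δs)² = 4760;  (2·δb)² = 7400;  (δa)² = 25.0
δS = √(12400) = 111
S = 2720, so δS/S = 111/2720 = 0.0410.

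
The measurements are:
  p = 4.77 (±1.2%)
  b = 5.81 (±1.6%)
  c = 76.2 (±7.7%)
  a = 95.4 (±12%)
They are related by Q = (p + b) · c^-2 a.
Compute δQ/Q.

Let u = p + b = 10.6. δu = √(δp² + δb²) = √(0.00328 + 0.00864) = 0.109, so δu/u = 0.0103.
Q is then a monomial in u, c, a:
δQ/Q = √((δu/u)² + (-2·δc/c)² + (1·δa/a)²) = √(0.000106 + 0.0237 + 0.0144) = 0.196

0.196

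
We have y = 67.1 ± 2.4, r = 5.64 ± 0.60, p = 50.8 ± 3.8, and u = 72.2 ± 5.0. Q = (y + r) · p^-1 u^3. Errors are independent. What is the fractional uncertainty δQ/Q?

0.223

Let w = y + r = 72.7. δw = √(δy² + δr²) = √(5.76 + 0.360) = 2.47, so δw/w = 0.0340.
Q is then a monomial in w, p, u:
δQ/Q = √((δw/w)² + (-1·δp/p)² + (3·δu/u)²) = √(0.00116 + 0.00560 + 0.0432) = 0.223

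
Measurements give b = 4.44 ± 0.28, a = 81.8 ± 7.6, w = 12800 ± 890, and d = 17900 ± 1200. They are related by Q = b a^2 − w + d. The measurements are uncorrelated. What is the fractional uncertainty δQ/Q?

0.173

Let p = b·a^2 = 29700. δp/p = √((1·δb/b)² + (2·δa/a)²) = √(0.00398 + 0.0345) = 0.196, so δp = 5830.
Q = p − w + d: δQ = √(δp² + δw² + δd²) = √(3.4e+07 + 7.92e+05 + 1.44e+06) = 6020
Q = 34800, so δQ/Q = 6020/34800 = 0.173.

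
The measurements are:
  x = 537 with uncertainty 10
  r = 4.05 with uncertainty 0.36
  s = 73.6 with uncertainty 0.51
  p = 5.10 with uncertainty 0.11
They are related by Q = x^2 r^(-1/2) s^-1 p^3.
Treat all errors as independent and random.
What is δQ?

22500

Products/powers → add relative errors in quadrature, weighted by exponent:
  (2·δx/x)² = (2×0.0186)² = 0.00139;  (−½·δr/r)² = (-0.5×0.0889)² = 0.00198;  (-1·δs/s)² = (-1×0.00693)² = 4.8e-05;  (3·δp/p)² = (3×0.0216)² = 0.00419
δQ/Q = √(0.00760) = 0.0872
Q = 2.58e+05, so δQ = 0.0872 × 2.58e+05 = 22500.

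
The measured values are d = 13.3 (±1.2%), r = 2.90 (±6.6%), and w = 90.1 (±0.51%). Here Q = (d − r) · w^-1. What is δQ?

Let u = d − r = 10.4. δu = √(δd² + δr²) = √(0.0255 + 0.0366) = 0.249, so δu/u = 0.0240.
Q is then a monomial in u, w:
δQ/Q = √((δu/u)² + (-1·δw/w)²) = √(0.000574 + 2.6e-05) = 0.0245
Q = 0.115, so δQ = 0.0245 × 0.115 = 0.00283.

0.00283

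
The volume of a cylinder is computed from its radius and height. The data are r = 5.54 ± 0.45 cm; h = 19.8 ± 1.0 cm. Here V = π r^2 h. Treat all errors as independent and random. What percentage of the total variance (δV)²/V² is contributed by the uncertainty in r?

91.2%

(δV/V)² = (2·δr/r)² + (1·δh/h)²
  r term: (2×0.0812)² = 0.0264
  h term: (1×0.0505)² = 0.00255
Total = 0.0289. Share from r = 0.0264/0.0289 = 0.912.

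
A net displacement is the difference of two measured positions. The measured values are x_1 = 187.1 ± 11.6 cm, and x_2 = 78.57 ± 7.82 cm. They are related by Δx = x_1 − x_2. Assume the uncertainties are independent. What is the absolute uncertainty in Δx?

14.0 cm

Sums and differences: (δΔx)² = Σ (cᵢ δxᵢ)².
  (δx_1)² = 135;  (δx_2)² = 61.2
δΔx = √(196) = 14.0 cm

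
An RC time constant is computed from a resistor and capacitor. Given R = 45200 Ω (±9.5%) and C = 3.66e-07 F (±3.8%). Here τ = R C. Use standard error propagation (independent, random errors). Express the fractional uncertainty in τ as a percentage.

10.2%

τ is a product of powers, so relative uncertainties combine in quadrature:
  (1·δR/R)² = (1×0.0950)² = 0.00903;  (1·δC/C)² = (1×0.0380)² = 0.00144
δτ/τ = √(0.0105) = 0.102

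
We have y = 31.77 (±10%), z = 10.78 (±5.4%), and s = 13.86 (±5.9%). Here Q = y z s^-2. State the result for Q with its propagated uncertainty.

1.783 ± 0.292

Relative error in a monomial: (δQ/Q)² = Σ (nᵢ · δxᵢ/xᵢ)².
  (1·δy/y)² = (1×0.100)² = 0.0100;  (1·δz/z)² = (1×0.0540)² = 0.00292;  (-2·δs/s)² = (-2×0.0590)² = 0.0139
δQ/Q = √(0.0268) = 0.164
Q = 1.783, so δQ = 0.164 × 1.783 = 0.292.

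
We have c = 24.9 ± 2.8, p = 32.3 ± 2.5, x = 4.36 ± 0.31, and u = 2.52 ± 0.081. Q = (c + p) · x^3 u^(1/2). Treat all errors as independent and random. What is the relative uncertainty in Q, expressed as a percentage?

22.4%

Let w = c + p = 57.2. δw = √(δc² + δp²) = √(7.84 + 6.25) = 3.75, so δw/w = 0.0656.
Q is then a monomial in w, x, u:
δQ/Q = √((δw/w)² + (3·δx/x)² + (½·δu/u)²) = √(0.00431 + 0.0455 + 0.000258) = 0.224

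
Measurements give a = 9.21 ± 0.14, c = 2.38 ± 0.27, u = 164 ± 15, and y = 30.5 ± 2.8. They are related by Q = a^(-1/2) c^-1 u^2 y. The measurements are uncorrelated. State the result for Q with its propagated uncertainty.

Since Q is a product/quotient, work with relative uncertainties:
  (−½·δa/a)² = (-0.5×0.0152)² = 5.78e-05;  (-1·δc/c)² = (-1×0.113)² = 0.0129;  (2·δu/u)² = (2×0.0915)² = 0.0335;  (1·δy/y)² = (1×0.0918)² = 0.00843
δQ/Q = √(0.0548) = 0.234
Q = 1.14e+05, so δQ = 0.234 × 1.14e+05 = 26600.

(1.14 ± 0.266) × 10^5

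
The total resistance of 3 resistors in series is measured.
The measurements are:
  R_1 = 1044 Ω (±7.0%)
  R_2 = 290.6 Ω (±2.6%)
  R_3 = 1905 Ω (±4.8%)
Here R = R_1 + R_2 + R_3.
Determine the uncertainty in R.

117 Ω

Sums and differences: (δR)² = Σ (cᵢ δxᵢ)².
  (δR_1)² = 5340;  (δR_2)² = 57.1;  (δR_3)² = 8360
δR = √(13800) = 117 Ω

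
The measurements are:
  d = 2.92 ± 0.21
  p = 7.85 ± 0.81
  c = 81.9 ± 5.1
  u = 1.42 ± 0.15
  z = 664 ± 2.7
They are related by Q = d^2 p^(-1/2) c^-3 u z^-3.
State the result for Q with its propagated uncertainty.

(2.69 ± 0.709) × 10^-14

Products/powers → add relative errors in quadrature, weighted by exponent:
  (2·δd/d)² = (2×0.0719)² = 0.0207;  (−½·δp/p)² = (-0.5×0.103)² = 0.00266;  (-3·δc/c)² = (-3×0.0623)² = 0.0349;  (1·δu/u)² = (1×0.106)² = 0.0112;  (-3·δz/z)² = (-3×0.00407)² = 0.000149
δQ/Q = √(0.0696) = 0.264
Q = 2.69e-14, so δQ = 0.264 × 2.69e-14 = 7.09e-15.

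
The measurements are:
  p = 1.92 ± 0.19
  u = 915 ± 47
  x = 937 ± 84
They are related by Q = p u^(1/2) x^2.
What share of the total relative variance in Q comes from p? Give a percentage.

23.0%

(δQ/Q)² = (1·δp/p)² + (½·δu/u)² + (2·δx/x)²
  p term: (1×0.0990)² = 0.00979
  u term: (0.5×0.0514)² = 0.000660
  x term: (2×0.0896)² = 0.0321
Total = 0.0426. Share from p = 0.00979/0.0426 = 0.230.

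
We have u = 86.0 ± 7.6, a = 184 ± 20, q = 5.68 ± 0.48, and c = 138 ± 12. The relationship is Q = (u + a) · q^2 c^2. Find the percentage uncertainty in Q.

25.5%

Let w = u + a = 270. δw = √(δu² + δa²) = √(57.8 + 400) = 21.4, so δw/w = 0.0792.
Q is then a monomial in w, q, c:
δQ/Q = √((δw/w)² + (2·δq/q)² + (2·δc/c)²) = √(0.00628 + 0.0286 + 0.0302) = 0.255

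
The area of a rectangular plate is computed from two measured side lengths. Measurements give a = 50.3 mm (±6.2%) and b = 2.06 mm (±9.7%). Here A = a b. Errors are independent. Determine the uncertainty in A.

For a monomial A ∝ a, b, fractional errors add in quadrature:
  (1·δa/a)² = (1×0.0620)² = 0.00384;  (1·δb/b)² = (1×0.0970)² = 0.00941
δA/A = √(0.0133) = 0.115
A = 104 mm^2, so δA = 0.115 × 104 = 11.9 mm^2.

11.9 mm^2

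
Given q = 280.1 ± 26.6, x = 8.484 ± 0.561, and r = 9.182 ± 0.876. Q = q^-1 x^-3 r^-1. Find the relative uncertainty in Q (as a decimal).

Relative error in a monomial: (δQ/Q)² = Σ (nᵢ · δxᵢ/xᵢ)².
  (-1·δq/q)² = (-1×0.0950)² = 0.00902;  (-3·δx/x)² = (-3×0.0661)² = 0.0394;  (-1·δr/r)² = (-1×0.0954)² = 0.00910
δQ/Q = √(0.0575) = 0.240

0.240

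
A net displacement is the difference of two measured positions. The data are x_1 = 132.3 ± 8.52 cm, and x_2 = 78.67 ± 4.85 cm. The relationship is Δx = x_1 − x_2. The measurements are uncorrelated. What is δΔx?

9.80 cm

Absolute uncertainties add in quadrature for a linear combination:
  (δx_1)² = 72.6;  (δx_2)² = 23.5
δΔx = √(96.1) = 9.80 cm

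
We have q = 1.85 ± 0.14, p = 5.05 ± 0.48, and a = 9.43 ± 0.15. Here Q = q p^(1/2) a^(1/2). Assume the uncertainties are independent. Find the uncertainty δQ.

1.15

Products/powers → add relative errors in quadrature, weighted by exponent:
  (1·δq/q)² = (1×0.0757)² = 0.00573;  (½·δp/p)² = (0.5×0.0950)² = 0.00226;  (½·δa/a)² = (0.5×0.0159)² = 6.33e-05
δQ/Q = √(0.00805) = 0.0897
Q = 12.8, so δQ = 0.0897 × 12.8 = 1.15.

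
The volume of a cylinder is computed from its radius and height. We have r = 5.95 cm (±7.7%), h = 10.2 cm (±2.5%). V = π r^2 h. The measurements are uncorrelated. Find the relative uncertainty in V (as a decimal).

Relative error in a monomial: (δV/V)² = Σ (nᵢ · δxᵢ/xᵢ)².
  (2·δr/r)² = (2×0.0770)² = 0.0237;  (1·δh/h)² = (1×0.0250)² = 0.000625
δV/V = √(0.0243) = 0.156

0.156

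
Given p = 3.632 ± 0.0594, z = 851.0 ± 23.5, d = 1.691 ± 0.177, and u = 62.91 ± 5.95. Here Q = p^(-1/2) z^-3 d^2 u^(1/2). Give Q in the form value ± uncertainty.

(1.931 ± 0.445) × 10^-8

Each factor contributes (exponent × relative error)² to (δQ/Q)²:
  (−½·δp/p)² = (-0.5×0.0164)² = 6.69e-05;  (-3·δz/z)² = (-3×0.0276)² = 0.00686;  (2·δd/d)² = (2×0.105)² = 0.0438;  (½·δu/u)² = (0.5×0.0946)² = 0.00224
δQ/Q = √(0.0530) = 0.230
Q = 1.931e-08, so δQ = 0.230 × 1.931e-08 = 4.45e-09.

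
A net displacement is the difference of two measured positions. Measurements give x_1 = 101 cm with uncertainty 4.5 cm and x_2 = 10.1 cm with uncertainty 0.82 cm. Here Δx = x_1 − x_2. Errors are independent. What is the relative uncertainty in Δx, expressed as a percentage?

5.03%

Each term contributes (cᵢ δxᵢ)² to (δΔx)²:
  (δx_1)² = 20.2;  (δx_2)² = 0.672
δΔx = √(20.9) = 4.57 cm
Δx = 90.9 cm, so δΔx/Δx = 4.57/90.9 = 0.0503.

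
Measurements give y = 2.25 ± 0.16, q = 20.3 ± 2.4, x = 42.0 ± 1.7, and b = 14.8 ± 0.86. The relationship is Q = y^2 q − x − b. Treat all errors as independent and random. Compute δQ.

19.1

Let p = y^2·q = 103. δp/p = √((2·δy/y)² + (1·δq/q)²) = √(0.0202 + 0.0140) = 0.185, so δp = 19.0.
Q = p − x − b: δQ = √(δp² + δx² + δb²) = √(361 + 2.89 + 0.740) = 19.1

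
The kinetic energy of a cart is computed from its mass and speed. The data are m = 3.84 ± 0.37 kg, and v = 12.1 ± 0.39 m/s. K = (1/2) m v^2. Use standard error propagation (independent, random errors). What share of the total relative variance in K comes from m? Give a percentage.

69.1%

(δK/K)² = (1·δm/m)² + (2·δv/v)²
  m term: (1×0.0964)² = 0.00928
  v term: (2×0.0322)² = 0.00416
Total = 0.0134. Share from m = 0.00928/0.0134 = 0.691.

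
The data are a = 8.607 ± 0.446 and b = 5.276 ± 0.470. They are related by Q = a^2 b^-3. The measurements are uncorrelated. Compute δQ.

0.145

Each factor contributes (exponent × relative error)² to (δQ/Q)²:
  (2·δa/a)² = (2×0.0518)² = 0.0107;  (-3·δb/b)² = (-3×0.0891)² = 0.0714
δQ/Q = √(0.0822) = 0.287
Q = 0.5044, so δQ = 0.287 × 0.5044 = 0.145.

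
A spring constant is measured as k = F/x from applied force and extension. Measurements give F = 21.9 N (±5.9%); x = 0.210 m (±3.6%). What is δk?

7.21 N/m

For a monomial k ∝ F, x^-1, fractional errors add in quadrature:
  (1·δF/F)² = (1×0.0590)² = 0.00348;  (-1·δx/x)² = (-1×0.0360)² = 0.00130
δk/k = √(0.00478) = 0.0691
k = 104 N/m, so δk = 0.0691 × 104 = 7.21 N/m.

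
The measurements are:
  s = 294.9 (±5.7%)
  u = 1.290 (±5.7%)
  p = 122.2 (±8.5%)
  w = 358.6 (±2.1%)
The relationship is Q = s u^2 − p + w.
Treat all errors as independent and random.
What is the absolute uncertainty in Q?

Let h = s·u^2 = 490.7. δh/h = √((1·δs/s)² + (2·δu/u)²) = √(0.00325 + 0.0130) = 0.127, so δh = 62.5.
Q = h − p + w: δQ = √(δh² + δp² + δw²) = √(3910 + 108 + 56.7) = 63.9

63.9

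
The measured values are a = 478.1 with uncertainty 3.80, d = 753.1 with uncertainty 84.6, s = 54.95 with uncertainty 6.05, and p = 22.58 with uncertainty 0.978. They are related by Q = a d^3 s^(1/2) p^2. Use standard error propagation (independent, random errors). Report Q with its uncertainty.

(7.718 ± 2.72) × 10^14

Q is a product of powers, so relative uncertainties combine in quadrature:
  (1·δa/a)² = (1×0.00795)² = 6.32e-05;  (3·δd/d)² = (3×0.112)² = 0.114;  (½·δs/s)² = (0.5×0.110)² = 0.00303;  (2·δp/p)² = (2×0.0433)² = 0.00750
δQ/Q = √(0.124) = 0.352
Q = 7.718e+14, so δQ = 0.352 × 7.718e+14 = 2.72e+14.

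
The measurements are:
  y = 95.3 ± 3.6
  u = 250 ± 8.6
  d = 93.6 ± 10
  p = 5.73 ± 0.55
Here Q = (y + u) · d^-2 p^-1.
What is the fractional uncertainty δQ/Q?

Let w = y + u = 345. δw = √(δy² + δu²) = √(13.0 + 74.0) = 9.32, so δw/w = 0.0270.
Q is then a monomial in w, d, p:
δQ/Q = √((δw/w)² + (-2·δd/d)² + (-1·δp/p)²) = √(0.000729 + 0.0457 + 0.00921) = 0.236

0.236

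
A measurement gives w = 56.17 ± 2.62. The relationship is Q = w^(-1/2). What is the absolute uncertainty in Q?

Q ∝ w^(-1/2), so δQ/Q = |−½| · δw/w = 0.5 × 0.0466 = 0.0233.
Q = 0.1334, so δQ = 0.0233 × 0.1334 = 0.00311.

0.00311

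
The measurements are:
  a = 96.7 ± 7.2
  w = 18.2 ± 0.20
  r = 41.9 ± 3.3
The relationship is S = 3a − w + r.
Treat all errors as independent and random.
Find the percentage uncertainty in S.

6.96%

Absolute uncertainties add in quadrature for a linear combination:
  (3·δa)² = 467;  (δw)² = 0.0400;  (δr)² = 10.9
δS = √(477) = 21.9
S = 314, so δS/S = 21.9/314 = 0.0696.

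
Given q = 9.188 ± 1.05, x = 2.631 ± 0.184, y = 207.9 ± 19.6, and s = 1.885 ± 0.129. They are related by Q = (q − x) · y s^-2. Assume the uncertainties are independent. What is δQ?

Let u = q − x = 6.557. δu = √(δq² + δx²) = √(1.10 + 0.0339) = 1.07, so δu/u = 0.163.
Q is then a monomial in u, y, s:
δQ/Q = √((δu/u)² + (1·δy/y)² + (-2·δs/s)²) = √(0.0264 + 0.00889 + 0.0187) = 0.232
Q = 383.7, so δQ = 0.232 × 383.7 = 89.2.

89.2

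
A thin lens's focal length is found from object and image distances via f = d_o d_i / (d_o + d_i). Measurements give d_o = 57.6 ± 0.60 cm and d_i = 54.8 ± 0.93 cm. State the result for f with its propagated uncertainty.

28.1 ± 0.283 cm

∂f/∂d_o = (d_i/(d_o+d_i))² = 0.238;  ∂f/∂d_i = (d_o/(d_o+d_i))² = 0.263
δf = √((∂f/∂d_o · δd_o)² + (∂f/∂d_i · δd_i)²) = √(0.0203 + 0.0596) = 0.283 cm
f = 28.1 cm.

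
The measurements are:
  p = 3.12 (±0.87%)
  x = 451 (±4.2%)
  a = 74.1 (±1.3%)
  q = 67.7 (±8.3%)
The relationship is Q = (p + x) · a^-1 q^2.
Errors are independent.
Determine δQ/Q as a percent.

17.2%

Let u = p + x = 454. δu = √(δp² + δx²) = √(0.000737 + 359) = 18.9, so δu/u = 0.0417.
Q is then a monomial in u, a, q:
δQ/Q = √((δu/u)² + (-1·δa/a)² + (2·δq/q)²) = √(0.00174 + 0.000169 + 0.0276) = 0.172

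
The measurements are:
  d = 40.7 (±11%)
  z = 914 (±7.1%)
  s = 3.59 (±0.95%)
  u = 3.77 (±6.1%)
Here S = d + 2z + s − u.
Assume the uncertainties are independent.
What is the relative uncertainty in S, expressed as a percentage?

6.95%

For a sum/difference, combine absolute errors in quadrature:
  (δd)² = 20.0;  (2·δz)² = 16800;  (δs)² = 0.00116;  (δu)² = 0.0529
δS = √(16900) = 130
S = 1870, so δS/S = 130/1870 = 0.0695.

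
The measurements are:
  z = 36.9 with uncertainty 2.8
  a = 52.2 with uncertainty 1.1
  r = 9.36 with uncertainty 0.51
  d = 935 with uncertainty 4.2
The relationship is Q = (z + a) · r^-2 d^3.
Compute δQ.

Let u = z + a = 89.1. δu = √(δz² + δa²) = √(7.84 + 1.21) = 3.01, so δu/u = 0.0338.
Q is then a monomial in u, r, d:
δQ/Q = √((δu/u)² + (-2·δr/r)² + (3·δd/d)²) = √(0.00114 + 0.0119 + 0.000182) = 0.115
Q = 8.31e+08, so δQ = 0.115 × 8.31e+08 = 9.55e+07.

9.55e+07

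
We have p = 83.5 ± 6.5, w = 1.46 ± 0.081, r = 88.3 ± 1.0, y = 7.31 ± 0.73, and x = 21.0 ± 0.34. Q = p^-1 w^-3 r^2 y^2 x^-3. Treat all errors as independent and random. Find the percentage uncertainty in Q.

27.7%

Products/powers → add relative errors in quadrature, weighted by exponent:
  (-1·δp/p)² = (-1×0.0778)² = 0.00606;  (-3·δw/w)² = (-3×0.0555)² = 0.0277;  (2·δr/r)² = (2×0.0113)² = 0.000513;  (2·δy/y)² = (2×0.0999)² = 0.0399;  (-3·δx/x)² = (-3×0.0162)² = 0.00236
δQ/Q = √(0.0765) = 0.277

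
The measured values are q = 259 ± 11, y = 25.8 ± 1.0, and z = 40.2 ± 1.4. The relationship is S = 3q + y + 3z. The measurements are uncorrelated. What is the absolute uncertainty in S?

For a sum/difference, combine absolute errors in quadrature:
  (3·δq)² = 1090;  (δy)² = 1.00;  (3·δz)² = 17.6
δS = √(1110) = 33.3

33.3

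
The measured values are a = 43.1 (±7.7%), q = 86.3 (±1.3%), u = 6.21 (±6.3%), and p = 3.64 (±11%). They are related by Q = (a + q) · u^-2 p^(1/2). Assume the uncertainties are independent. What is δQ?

0.897

Let w = a + q = 129. δw = √(δa² + δq²) = √(11.0 + 1.26) = 3.50, so δw/w = 0.0271.
Q is then a monomial in w, u, p:
δQ/Q = √((δw/w)² + (-2·δu/u)² + (½·δp/p)²) = √(0.000733 + 0.0159 + 0.00302) = 0.140
Q = 6.40, so δQ = 0.140 × 6.40 = 0.897.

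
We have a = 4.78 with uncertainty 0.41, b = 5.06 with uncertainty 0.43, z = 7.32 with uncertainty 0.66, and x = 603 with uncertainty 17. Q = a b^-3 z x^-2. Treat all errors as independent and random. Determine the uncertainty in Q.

Products/powers → add relative errors in quadrature, weighted by exponent:
  (1·δa/a)² = (1×0.0858)² = 0.00736;  (-3·δb/b)² = (-3×0.0850)² = 0.0650;  (1·δz/z)² = (1×0.0902)² = 0.00813;  (-2·δx/x)² = (-2×0.0282)² = 0.00318
δQ/Q = √(0.0837) = 0.289
Q = 7.43e-07, so δQ = 0.289 × 7.43e-07 = 2.15e-07.

2.15e-07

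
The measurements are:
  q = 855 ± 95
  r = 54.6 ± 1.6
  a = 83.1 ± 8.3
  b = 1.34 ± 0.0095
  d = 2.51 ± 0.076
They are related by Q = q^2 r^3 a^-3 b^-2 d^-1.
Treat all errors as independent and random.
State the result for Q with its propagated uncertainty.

46000 ± 17700

Each factor contributes (exponent × relative error)² to (δQ/Q)²:
  (2·δq/q)² = (2×0.111)² = 0.0494;  (3·δr/r)² = (3×0.0293)² = 0.00773;  (-3·δa/a)² = (-3×0.0999)² = 0.0898;  (-2·δb/b)² = (-2×0.00709)² = 0.000201;  (-1·δd/d)² = (-1×0.0303)² = 0.000917
δQ/Q = √(0.148) = 0.385
Q = 46000, so δQ = 0.385 × 46000 = 17700.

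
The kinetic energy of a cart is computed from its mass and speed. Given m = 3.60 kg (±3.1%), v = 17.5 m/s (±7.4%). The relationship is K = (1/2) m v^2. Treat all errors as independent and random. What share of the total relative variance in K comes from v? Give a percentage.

(δK/K)² = (1·δm/m)² + (2·δv/v)²
  m term: (1×0.0310)² = 0.000961
  v term: (2×0.0740)² = 0.0219
Total = 0.0229. Share from v = 0.0219/0.0229 = 0.958.

95.8%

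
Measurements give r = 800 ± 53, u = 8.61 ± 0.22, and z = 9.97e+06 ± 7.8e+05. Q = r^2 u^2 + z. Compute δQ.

6.78e+06

Let p = r^2·u^2 = 4.74e+07. δp/p = √((2·δr/r)² + (2·δu/u)²) = √(0.0176 + 0.00261) = 0.142, so δp = 6.74e+06.
Q = p + z: δQ = √(δp² + δz²) = √(4.54e+13 + 6.08e+11) = 6.78e+06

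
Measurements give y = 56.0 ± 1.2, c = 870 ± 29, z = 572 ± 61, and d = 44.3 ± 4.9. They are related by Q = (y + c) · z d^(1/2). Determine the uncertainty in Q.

Let u = y + c = 926. δu = √(δy² + δc²) = √(1.44 + 841) = 29.0, so δu/u = 0.0313.
Q is then a monomial in u, z, d:
δQ/Q = √((δu/u)² + (1·δz/z)² + (½·δd/d)²) = √(0.000982 + 0.0114 + 0.00306) = 0.124
Q = 3.53e+06, so δQ = 0.124 × 3.53e+06 = 4.38e+05.

4.38e+05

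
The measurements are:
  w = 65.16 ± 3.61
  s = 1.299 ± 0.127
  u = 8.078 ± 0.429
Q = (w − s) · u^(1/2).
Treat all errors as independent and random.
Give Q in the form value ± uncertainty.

Let h = w − s = 63.86. δh = √(δw² + δs²) = √(13.0 + 0.0161) = 3.61, so δh/h = 0.0566.
Q is then a monomial in h, u:
δQ/Q = √((δh/h)² + (½·δu/u)²) = √(0.00320 + 0.000705) = 0.0625
Q = 181.5, so δQ = 0.0625 × 181.5 = 11.3.

181.5 ± 11.3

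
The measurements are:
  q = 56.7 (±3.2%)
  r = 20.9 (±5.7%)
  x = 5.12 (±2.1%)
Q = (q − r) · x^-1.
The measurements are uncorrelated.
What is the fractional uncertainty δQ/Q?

Let u = q − r = 35.8. δu = √(δq² + δr²) = √(3.29 + 1.42) = 2.17, so δu/u = 0.0606.
Q is then a monomial in u, x:
δQ/Q = √((δu/u)² + (-1·δx/x)²) = √(0.00368 + 0.000441) = 0.0642

0.0642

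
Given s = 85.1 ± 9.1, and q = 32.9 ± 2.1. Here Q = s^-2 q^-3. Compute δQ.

1.11e-09

Since Q is a product/quotient, work with relative uncertainties:
  (-2·δs/s)² = (-2×0.107)² = 0.0457;  (-3·δq/q)² = (-3×0.0638)² = 0.0367
δQ/Q = √(0.0824) = 0.287
Q = 3.88e-09, so δQ = 0.287 × 3.88e-09 = 1.11e-09.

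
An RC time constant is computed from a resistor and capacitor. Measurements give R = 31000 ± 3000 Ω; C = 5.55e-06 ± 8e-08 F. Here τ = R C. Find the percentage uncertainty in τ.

9.78%

Since τ is a product/quotient, work with relative uncertainties:
  (1·δR/R)² = (1×0.0968)² = 0.00937;  (1·δC/C)² = (1×0.0144)² = 0.000208
δτ/τ = √(0.00957) = 0.0978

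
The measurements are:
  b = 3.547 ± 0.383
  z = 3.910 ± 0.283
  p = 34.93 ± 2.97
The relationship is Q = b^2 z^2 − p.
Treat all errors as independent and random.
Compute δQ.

Let w = b^2·z^2 = 192.3. δw/w = √((2·δb/b)² + (2·δz/z)²) = √(0.0466 + 0.0210) = 0.260, so δw = 50.0.
Q = w − p: δQ = √(δw² + δp²) = √(2500 + 8.82) = 50.1

50.1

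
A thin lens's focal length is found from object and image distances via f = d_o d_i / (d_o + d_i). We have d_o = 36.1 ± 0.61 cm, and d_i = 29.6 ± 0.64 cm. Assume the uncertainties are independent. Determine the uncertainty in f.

∂f/∂d_o = (d_i/(d_o+d_i))² = 0.203;  ∂f/∂d_i = (d_o/(d_o+d_i))² = 0.302
δf = √((∂f/∂d_o · δd_o)² + (∂f/∂d_i · δd_i)²) = √(0.0153 + 0.0373) = 0.229 cm

0.229 cm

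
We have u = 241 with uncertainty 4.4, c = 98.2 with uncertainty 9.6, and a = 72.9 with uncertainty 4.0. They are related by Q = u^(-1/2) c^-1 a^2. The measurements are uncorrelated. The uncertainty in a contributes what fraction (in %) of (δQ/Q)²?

55.5%

(δQ/Q)² = (−½·δu/u)² + (-1·δc/c)² + (2·δa/a)²
  u term: (-0.5×0.0183)² = 8.33e-05
  c term: (-1×0.0978)² = 0.00956
  a term: (2×0.0549)² = 0.0120
Total = 0.0217. Share from a = 0.0120/0.0217 = 0.555.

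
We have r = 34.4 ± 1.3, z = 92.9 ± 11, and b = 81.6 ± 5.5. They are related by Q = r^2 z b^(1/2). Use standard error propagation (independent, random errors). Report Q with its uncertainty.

For a monomial Q ∝ r^2, z, b^(1/2), fractional errors add in quadrature:
  (2·δr/r)² = (2×0.0378)² = 0.00571;  (1·δz/z)² = (1×0.118)² = 0.0140;  (½·δb/b)² = (0.5×0.0674)² = 0.00114
δQ/Q = √(0.0209) = 0.144
Q = 9.93e+05, so δQ = 0.144 × 9.93e+05 = 1.43e+05.

(9.93 ± 1.43) × 10^5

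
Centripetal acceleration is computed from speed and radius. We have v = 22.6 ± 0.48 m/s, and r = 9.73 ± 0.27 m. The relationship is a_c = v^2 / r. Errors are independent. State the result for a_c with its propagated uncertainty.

52.5 ± 2.66 m/s^2

a_c is a product of powers, so relative uncertainties combine in quadrature:
  (2·δv/v)² = (2×0.0212)² = 0.00180;  (-1·δr/r)² = (-1×0.0277)² = 0.000770
δa_c/a_c = √(0.00257) = 0.0507
a_c = 52.5 m/s^2, so δa_c = 0.0507 × 52.5 = 2.66 m/s^2.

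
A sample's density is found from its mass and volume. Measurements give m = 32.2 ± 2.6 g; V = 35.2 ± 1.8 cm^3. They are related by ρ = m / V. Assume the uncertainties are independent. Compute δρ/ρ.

0.0956

Products/powers → add relative errors in quadrature, weighted by exponent:
  (1·δm/m)² = (1×0.0807)² = 0.00652;  (-1·δV/V)² = (-1×0.0511)² = 0.00261
δρ/ρ = √(0.00913) = 0.0956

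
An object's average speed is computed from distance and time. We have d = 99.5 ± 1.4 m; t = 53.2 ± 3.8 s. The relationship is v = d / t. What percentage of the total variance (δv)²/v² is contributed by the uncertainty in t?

(δv/v)² = (1·δd/d)² + (-1·δt/t)²
  d term: (1×0.0141)² = 0.000198
  t term: (-1×0.0714)² = 0.00510
Total = 0.00530. Share from t = 0.00510/0.00530 = 0.963.

96.3%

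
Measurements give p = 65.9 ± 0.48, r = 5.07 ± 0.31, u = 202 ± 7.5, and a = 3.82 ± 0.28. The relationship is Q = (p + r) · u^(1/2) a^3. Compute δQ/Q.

Let w = p + r = 71.0. δw = √(δp² + δr²) = √(0.230 + 0.0961) = 0.571, so δw/w = 0.00805.
Q is then a monomial in w, u, a:
δQ/Q = √((δw/w)² + (½·δu/u)² + (3·δa/a)²) = √(6.48e-05 + 0.000345 + 0.0484) = 0.221

0.221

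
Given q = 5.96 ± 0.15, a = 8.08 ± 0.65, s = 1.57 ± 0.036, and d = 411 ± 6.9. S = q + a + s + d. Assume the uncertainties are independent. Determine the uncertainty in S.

6.93

Sums and differences: (δS)² = Σ (cᵢ δxᵢ)².
  (δq)² = 0.0225;  (δa)² = 0.423;  (δs)² = 0.00130;  (δd)² = 47.6
δS = √(48.1) = 6.93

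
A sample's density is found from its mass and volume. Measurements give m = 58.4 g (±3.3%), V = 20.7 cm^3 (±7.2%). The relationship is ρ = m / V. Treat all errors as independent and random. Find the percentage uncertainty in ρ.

7.92%

Since ρ is a product/quotient, work with relative uncertainties:
  (1·δm/m)² = (1×0.0330)² = 0.00109;  (-1·δV/V)² = (-1×0.0720)² = 0.00518
δρ/ρ = √(0.00627) = 0.0792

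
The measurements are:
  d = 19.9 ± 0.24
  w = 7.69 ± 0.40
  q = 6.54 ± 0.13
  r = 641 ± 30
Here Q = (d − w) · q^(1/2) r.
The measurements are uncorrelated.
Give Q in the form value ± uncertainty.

20000 ± 1230

Let u = d − w = 12.2. δu = √(δd² + δw²) = √(0.0576 + 0.160) = 0.466, so δu/u = 0.0382.
Q is then a monomial in u, q, r:
δQ/Q = √((δu/u)² + (½·δq/q)² + (1·δr/r)²) = √(0.00146 + 9.88e-05 + 0.00219) = 0.0612
Q = 20000, so δQ = 0.0612 × 20000 = 1230.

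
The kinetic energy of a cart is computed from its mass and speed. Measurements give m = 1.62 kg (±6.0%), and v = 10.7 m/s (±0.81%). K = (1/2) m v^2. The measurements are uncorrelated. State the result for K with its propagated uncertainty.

92.7 ± 5.76 J

K is a product of powers, so relative uncertainties combine in quadrature:
  (1·δm/m)² = (1×0.0600)² = 0.00360;  (2·δv/v)² = (2×0.00810)² = 0.000262
δK/K = √(0.00386) = 0.0621
K = 92.7 J, so δK = 0.0621 × 92.7 = 5.76 J.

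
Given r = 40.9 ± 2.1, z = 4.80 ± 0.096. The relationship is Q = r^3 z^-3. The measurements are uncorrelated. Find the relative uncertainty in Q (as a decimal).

Relative error in a monomial: (δQ/Q)² = Σ (nᵢ · δxᵢ/xᵢ)².
  (3·δr/r)² = (3×0.0513)² = 0.0237;  (-3·δz/z)² = (-3×0.0200)² = 0.00360
δQ/Q = √(0.0273) = 0.165

0.165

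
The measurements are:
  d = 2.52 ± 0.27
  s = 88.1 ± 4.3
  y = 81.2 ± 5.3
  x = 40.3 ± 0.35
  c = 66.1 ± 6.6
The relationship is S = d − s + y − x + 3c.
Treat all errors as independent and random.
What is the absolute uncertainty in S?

20.9

S is a linear combination, so absolute uncertainties add in quadrature:
  (δd)² = 0.0729;  (δs)² = 18.5;  (δy)² = 28.1;  (δx)² = 0.122;  (3·δc)² = 392
δS = √(439) = 20.9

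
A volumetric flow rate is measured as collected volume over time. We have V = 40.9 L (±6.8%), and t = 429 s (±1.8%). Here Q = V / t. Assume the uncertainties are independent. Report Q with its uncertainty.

0.0953 ± 0.00671 L/s

Since Q is a product/quotient, work with relative uncertainties:
  (1·δV/V)² = (1×0.0680)² = 0.00462;  (-1·δt/t)² = (-1×0.0180)² = 0.000324
δQ/Q = √(0.00495) = 0.0703
Q = 0.0953 L/s, so δQ = 0.0703 × 0.0953 = 0.00671 L/s.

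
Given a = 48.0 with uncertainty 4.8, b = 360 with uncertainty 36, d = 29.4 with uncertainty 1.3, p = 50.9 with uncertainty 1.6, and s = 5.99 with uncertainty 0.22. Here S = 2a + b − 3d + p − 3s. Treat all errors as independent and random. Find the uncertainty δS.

37.5

Sums and differences: (δS)² = Σ (cᵢ δxᵢ)².
  (2·δa)² = 92.2;  (δb)² = 1300;  (3·δd)² = 15.2;  (δp)² = 2.56;  (3·δs)² = 0.436
δS = √(1410) = 37.5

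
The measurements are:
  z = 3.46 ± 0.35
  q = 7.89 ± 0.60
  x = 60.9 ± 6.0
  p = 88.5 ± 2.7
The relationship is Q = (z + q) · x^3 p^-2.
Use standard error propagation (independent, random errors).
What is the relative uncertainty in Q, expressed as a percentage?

30.8%

Let u = z + q = 11.3. δu = √(δz² + δq²) = √(0.122 + 0.360) = 0.695, so δu/u = 0.0612.
Q is then a monomial in u, x, p:
δQ/Q = √((δu/u)² + (3·δx/x)² + (-2·δp/p)²) = √(0.00375 + 0.0874 + 0.00372) = 0.308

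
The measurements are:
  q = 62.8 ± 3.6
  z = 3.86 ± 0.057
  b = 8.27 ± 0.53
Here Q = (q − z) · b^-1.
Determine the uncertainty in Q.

0.631

Let u = q − z = 58.9. δu = √(δq² + δz²) = √(13.0 + 0.00325) = 3.60, so δu/u = 0.0611.
Q is then a monomial in u, b:
δQ/Q = √((δu/u)² + (-1·δb/b)²) = √(0.00373 + 0.00411) = 0.0885
Q = 7.13, so δQ = 0.0885 × 7.13 = 0.631.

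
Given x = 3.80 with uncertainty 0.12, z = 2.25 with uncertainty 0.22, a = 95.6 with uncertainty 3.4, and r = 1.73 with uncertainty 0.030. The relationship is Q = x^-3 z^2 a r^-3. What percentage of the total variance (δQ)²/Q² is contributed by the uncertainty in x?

17.5%

(δQ/Q)² = (-3·δx/x)² + (2·δz/z)² + (1·δa/a)² + (-3·δr/r)²
  x term: (-3×0.0316)² = 0.00898
  z term: (2×0.0978)² = 0.0382
  a term: (1×0.0356)² = 0.00126
  r term: (-3×0.0173)² = 0.00271
Total = 0.0512. Share from x = 0.00898/0.0512 = 0.175.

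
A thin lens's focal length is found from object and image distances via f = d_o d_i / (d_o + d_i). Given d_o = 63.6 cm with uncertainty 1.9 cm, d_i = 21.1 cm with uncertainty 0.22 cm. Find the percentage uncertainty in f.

∂f/∂d_o = (d_i/(d_o+d_i))² = 0.0621;  ∂f/∂d_i = (d_o/(d_o+d_i))² = 0.564
δf = √((∂f/∂d_o · δd_o)² + (∂f/∂d_i · δd_i)²) = √(0.0139 + 0.0154) = 0.171 cm
f = 15.8 cm, so δf/f = 0.171/15.8 = 0.0108.

1.08%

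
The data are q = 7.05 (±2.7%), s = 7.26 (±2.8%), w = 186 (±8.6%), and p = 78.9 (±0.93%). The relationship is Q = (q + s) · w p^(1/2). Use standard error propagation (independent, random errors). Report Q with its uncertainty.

23600 ± 2090

Let u = q + s = 14.3. δu = √(δq² + δs²) = √(0.0362 + 0.0413) = 0.278, so δu/u = 0.0195.
Q is then a monomial in u, w, p:
δQ/Q = √((δu/u)² + (1·δw/w)² + (½·δp/p)²) = √(0.000379 + 0.00740 + 2.16e-05) = 0.0883
Q = 23600, so δQ = 0.0883 × 23600 = 2090.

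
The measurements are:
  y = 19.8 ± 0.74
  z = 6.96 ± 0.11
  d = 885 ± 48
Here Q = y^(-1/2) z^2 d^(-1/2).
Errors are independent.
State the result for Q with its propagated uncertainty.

For a monomial Q ∝ y^(-1/2), z^2, d^(-1/2), fractional errors add in quadrature:
  (−½·δy/y)² = (-0.5×0.0374)² = 0.000349;  (2·δz/z)² = (2×0.0158)² = 0.000999;  (−½·δd/d)² = (-0.5×0.0542)² = 0.000735
δQ/Q = √(0.00208) = 0.0456
Q = 0.366, so δQ = 0.0456 × 0.366 = 0.0167.

0.366 ± 0.0167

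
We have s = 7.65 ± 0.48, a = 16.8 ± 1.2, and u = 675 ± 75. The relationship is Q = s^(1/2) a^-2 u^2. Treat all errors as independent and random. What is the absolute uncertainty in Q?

Q is a product of powers, so relative uncertainties combine in quadrature:
  (½·δs/s)² = (0.5×0.0627)² = 0.000984;  (-2·δa/a)² = (-2×0.0714)² = 0.0204;  (2·δu/u)² = (2×0.111)² = 0.0494
δQ/Q = √(0.0708) = 0.266
Q = 4460, so δQ = 0.266 × 4460 = 1190.

1190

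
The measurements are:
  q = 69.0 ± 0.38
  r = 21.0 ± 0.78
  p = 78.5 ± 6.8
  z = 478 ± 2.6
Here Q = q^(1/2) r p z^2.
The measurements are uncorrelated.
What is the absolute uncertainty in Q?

2.97e+08

Products/powers → add relative errors in quadrature, weighted by exponent:
  (½·δq/q)² = (0.5×0.00551)² = 7.58e-06;  (1·δr/r)² = (1×0.0371)² = 0.00138;  (1·δp/p)² = (1×0.0866)² = 0.00750;  (2·δz/z)² = (2×0.00544)² = 0.000118
δQ/Q = √(0.00901) = 0.0949
Q = 3.13e+09, so δQ = 0.0949 × 3.13e+09 = 2.97e+08.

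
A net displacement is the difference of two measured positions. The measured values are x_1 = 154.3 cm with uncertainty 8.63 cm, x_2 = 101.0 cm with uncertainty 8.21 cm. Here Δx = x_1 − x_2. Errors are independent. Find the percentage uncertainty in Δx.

Sums and differences: (δΔx)² = Σ (cᵢ δxᵢ)².
  (δx_1)² = 74.5;  (δx_2)² = 67.4
δΔx = √(142) = 11.9 cm
Δx = 53.30 cm, so δΔx/Δx = 11.9/53.30 = 0.223.

22.3%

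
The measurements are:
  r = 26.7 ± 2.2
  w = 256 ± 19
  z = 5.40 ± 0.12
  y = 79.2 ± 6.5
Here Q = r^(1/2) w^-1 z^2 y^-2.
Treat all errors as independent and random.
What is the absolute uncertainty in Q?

1.78e-05

Since Q is a product/quotient, work with relative uncertainties:
  (½·δr/r)² = (0.5×0.0824)² = 0.00170;  (-1·δw/w)² = (-1×0.0742)² = 0.00551;  (2·δz/z)² = (2×0.0222)² = 0.00198;  (-2·δy/y)² = (-2×0.0821)² = 0.0269
δQ/Q = √(0.0361) = 0.190
Q = 9.38e-05, so δQ = 0.190 × 9.38e-05 = 1.78e-05.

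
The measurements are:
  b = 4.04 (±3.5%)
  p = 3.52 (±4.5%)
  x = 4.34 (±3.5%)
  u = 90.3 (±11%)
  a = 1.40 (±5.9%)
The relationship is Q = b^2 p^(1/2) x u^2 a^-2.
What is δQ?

1.45e+05

Products/powers → add relative errors in quadrature, weighted by exponent:
  (2·δb/b)² = (2×0.0350)² = 0.00490;  (½·δp/p)² = (0.5×0.0450)² = 0.000506;  (1·δx/x)² = (1×0.0350)² = 0.00123;  (2·δu/u)² = (2×0.110)² = 0.0484;  (-2·δa/a)² = (-2×0.0590)² = 0.0139
δQ/Q = √(0.0690) = 0.263
Q = 5.53e+05, so δQ = 0.263 × 5.53e+05 = 1.45e+05.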